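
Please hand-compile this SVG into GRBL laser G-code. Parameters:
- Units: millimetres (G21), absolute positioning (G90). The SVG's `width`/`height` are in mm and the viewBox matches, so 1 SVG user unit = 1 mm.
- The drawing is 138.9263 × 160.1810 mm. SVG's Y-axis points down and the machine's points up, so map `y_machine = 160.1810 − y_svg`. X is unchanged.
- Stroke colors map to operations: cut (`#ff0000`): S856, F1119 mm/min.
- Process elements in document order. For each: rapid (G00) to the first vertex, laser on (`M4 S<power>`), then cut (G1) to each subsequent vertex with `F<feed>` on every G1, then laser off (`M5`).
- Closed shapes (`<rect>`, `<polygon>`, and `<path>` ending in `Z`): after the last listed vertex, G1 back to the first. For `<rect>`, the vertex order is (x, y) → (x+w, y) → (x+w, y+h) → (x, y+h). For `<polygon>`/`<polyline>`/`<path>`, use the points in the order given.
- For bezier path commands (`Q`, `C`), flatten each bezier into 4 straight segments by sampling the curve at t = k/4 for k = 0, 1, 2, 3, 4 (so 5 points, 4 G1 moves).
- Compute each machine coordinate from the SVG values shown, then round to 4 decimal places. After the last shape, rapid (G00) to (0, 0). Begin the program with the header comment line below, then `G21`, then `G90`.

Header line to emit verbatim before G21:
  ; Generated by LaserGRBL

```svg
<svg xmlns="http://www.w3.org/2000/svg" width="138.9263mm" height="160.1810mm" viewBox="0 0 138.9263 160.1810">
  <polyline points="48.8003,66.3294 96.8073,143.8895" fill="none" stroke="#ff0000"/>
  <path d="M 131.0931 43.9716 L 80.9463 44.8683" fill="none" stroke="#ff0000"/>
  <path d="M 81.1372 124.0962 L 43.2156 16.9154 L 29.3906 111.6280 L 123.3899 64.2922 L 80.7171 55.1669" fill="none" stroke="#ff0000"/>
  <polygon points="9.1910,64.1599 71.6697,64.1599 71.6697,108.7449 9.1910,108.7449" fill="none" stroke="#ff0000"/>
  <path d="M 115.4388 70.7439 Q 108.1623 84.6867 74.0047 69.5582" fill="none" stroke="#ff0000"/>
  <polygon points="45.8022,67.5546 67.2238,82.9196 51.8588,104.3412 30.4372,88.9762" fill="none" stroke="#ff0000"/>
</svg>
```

viewBox `0 0 138.9263 160.1810` with mm width/height → 1 unit = 1 mm. Flip: y_m = 160.1810 − y_svg.

**Shape 1** — `<polyline>` line segment, stroke `#ff0000` → cut (S856, F1119). Machine vertices: (48.8003,93.8516) → (96.8073,16.2915). Open path.

**Shape 2** — `<path>` line segment, stroke `#ff0000` → cut (S856, F1119). Machine vertices: (131.0931,116.2094) → (80.9463,115.3127). Open path.

**Shape 3** — `<path>` open polyline, stroke `#ff0000` → cut (S856, F1119). Machine vertices: (81.1372,36.0848) → (43.2156,143.2656) → (29.3906,48.5530) → (123.3899,95.8888) → (80.7171,105.0141). Open path.

**Shape 4** — `<polygon>` rectangle, stroke `#ff0000` → cut (S856, F1119). Machine vertices: (9.1910,96.0211) → (71.6697,96.0211) → (71.6697,51.4361) → (9.1910,51.4361) → (9.1910,96.0211). Closed: final G1 returns to the first vertex.

**Shape 5** — `<path>` quadratic bezier, stroke `#ff0000` → cut (S856, F1119). Control points (SVG): P0=(115.4388,70.7439), P1=(108.1623,84.6867), P2=(74.0047,69.5582); sampled at t=k/4. Machine vertices: (115.4388,89.4371) → (110.1205,84.2827) → (101.4420,82.7621) → (89.4034,84.8755) → (74.0047,90.6228). Open path.

**Shape 6** — `<polygon>` regular polygon, stroke `#ff0000` → cut (S856, F1119). Machine vertices: (45.8022,92.6264) → (67.2238,77.2614) → (51.8588,55.8398) → (30.4372,71.2048) → (45.8022,92.6264). Closed: final G1 returns to the first vertex.

; Generated by LaserGRBL
G21
G90
G00 X48.8003 Y93.8516
M4 S856
G1 X96.8073 Y16.2915 F1119
M5
G00 X131.0931 Y116.2094
M4 S856
G1 X80.9463 Y115.3127 F1119
M5
G00 X81.1372 Y36.0848
M4 S856
G1 X43.2156 Y143.2656 F1119
G1 X29.3906 Y48.5530 F1119
G1 X123.3899 Y95.8888 F1119
G1 X80.7171 Y105.0141 F1119
M5
G00 X9.1910 Y96.0211
M4 S856
G1 X71.6697 Y96.0211 F1119
G1 X71.6697 Y51.4361 F1119
G1 X9.1910 Y51.4361 F1119
G1 X9.1910 Y96.0211 F1119
M5
G00 X115.4388 Y89.4371
M4 S856
G1 X110.1205 Y84.2827 F1119
G1 X101.4420 Y82.7621 F1119
G1 X89.4034 Y84.8755 F1119
G1 X74.0047 Y90.6228 F1119
M5
G00 X45.8022 Y92.6264
M4 S856
G1 X67.2238 Y77.2614 F1119
G1 X51.8588 Y55.8398 F1119
G1 X30.4372 Y71.2048 F1119
G1 X45.8022 Y92.6264 F1119
M5
G00 X0.0000 Y0.0000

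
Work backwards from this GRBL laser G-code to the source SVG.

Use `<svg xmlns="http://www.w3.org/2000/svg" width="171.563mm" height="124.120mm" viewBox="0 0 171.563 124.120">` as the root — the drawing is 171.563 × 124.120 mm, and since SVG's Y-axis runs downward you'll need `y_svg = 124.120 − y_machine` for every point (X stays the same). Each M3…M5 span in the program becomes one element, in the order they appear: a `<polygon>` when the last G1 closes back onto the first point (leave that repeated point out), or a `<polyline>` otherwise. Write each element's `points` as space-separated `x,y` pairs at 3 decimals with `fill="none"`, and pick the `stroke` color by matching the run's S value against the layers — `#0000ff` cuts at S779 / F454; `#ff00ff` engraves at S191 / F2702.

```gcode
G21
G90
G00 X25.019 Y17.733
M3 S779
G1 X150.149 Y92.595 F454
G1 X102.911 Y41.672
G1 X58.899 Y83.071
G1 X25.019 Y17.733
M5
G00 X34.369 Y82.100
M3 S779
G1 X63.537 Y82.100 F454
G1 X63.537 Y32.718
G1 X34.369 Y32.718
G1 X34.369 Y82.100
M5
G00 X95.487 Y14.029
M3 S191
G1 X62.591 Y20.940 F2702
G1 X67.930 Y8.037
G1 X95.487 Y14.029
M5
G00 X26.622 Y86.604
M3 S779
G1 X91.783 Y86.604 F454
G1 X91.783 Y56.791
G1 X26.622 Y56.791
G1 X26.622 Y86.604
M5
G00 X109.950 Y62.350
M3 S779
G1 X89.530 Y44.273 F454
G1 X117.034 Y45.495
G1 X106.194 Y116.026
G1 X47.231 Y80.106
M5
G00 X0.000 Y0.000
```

Each laser-on run becomes one SVG element. Flip Y back into SVG space with y_svg = 124.120 − y_machine.

Run 1: power S779 maps to stroke `#0000ff` (cut). The run returns to its start, so emit a `<polygon>` with points (Y-flipped): 25.019,106.387 150.149,31.525 102.911,82.448 58.899,41.049.

Run 2: S779 ⇒ cut layer `#0000ff`. The run returns to its start, so emit a `<polygon>` with points (Y-flipped): 34.369,42.020 63.537,42.020 63.537,91.402 34.369,91.402.

Run 3: power S191 maps to stroke `#ff00ff` (engrave). The run returns to its start, so emit a `<polygon>` with points (Y-flipped): 95.487,110.091 62.591,103.180 67.930,116.083.

Run 4: power S779 maps to stroke `#0000ff` (cut). The run returns to its start, so emit a `<polygon>` with points (Y-flipped): 26.622,37.516 91.783,37.516 91.783,67.329 26.622,67.329.

Run 5: power S779 maps to stroke `#0000ff` (cut). The run is open, so emit a `<polyline>` with points (Y-flipped): 109.950,61.770 89.530,79.847 117.034,78.625 106.194,8.094 47.231,44.014.

<svg xmlns="http://www.w3.org/2000/svg" width="171.563mm" height="124.120mm" viewBox="0 0 171.563 124.120">
  <polygon points="25.019,106.387 150.149,31.525 102.911,82.448 58.899,41.049" fill="none" stroke="#0000ff"/>
  <polygon points="34.369,42.020 63.537,42.020 63.537,91.402 34.369,91.402" fill="none" stroke="#0000ff"/>
  <polygon points="95.487,110.091 62.591,103.180 67.930,116.083" fill="none" stroke="#ff00ff"/>
  <polygon points="26.622,37.516 91.783,37.516 91.783,67.329 26.622,67.329" fill="none" stroke="#0000ff"/>
  <polyline points="109.950,61.770 89.530,79.847 117.034,78.625 106.194,8.094 47.231,44.014" fill="none" stroke="#0000ff"/>
</svg>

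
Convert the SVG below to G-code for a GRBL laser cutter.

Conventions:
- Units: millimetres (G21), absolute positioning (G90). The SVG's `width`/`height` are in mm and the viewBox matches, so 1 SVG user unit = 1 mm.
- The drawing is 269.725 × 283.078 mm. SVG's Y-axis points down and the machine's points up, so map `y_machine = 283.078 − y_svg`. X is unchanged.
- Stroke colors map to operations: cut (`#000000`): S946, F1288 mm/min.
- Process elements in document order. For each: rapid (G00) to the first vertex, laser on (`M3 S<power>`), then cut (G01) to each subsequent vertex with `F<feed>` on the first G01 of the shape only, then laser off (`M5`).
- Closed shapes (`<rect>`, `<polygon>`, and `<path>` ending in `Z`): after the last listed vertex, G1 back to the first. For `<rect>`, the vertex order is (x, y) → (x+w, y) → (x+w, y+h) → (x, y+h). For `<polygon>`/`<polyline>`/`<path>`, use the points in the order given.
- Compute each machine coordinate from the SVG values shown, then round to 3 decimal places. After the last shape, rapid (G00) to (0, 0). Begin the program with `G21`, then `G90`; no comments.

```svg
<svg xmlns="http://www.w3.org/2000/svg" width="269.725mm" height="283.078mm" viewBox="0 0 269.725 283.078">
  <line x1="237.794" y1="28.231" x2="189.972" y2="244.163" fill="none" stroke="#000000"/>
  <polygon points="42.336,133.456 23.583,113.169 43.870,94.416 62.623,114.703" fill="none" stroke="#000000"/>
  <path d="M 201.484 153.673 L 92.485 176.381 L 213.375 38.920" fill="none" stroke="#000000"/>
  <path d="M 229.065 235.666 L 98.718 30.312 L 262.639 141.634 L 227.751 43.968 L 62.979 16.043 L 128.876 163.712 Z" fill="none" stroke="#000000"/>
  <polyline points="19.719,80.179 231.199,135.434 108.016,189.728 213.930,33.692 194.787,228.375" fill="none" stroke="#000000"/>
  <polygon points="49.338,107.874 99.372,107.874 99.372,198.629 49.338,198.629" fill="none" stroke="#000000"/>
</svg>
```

Since the viewBox matches the mm dimensions, user units are millimetres directly. The only transform is the Y-flip y_m = 283.078 − y_svg.

Shape 1 is a line segment drawn with `<line>`. Its stroke #000000 means cut at S946, F1288. After flipping Y the toolpath is (237.794,254.847) → (189.972,38.915).

Shape 2 is a regular polygon drawn with `<polygon>`. Its stroke #000000 means cut at S946, F1288. After flipping Y the toolpath is (42.336,149.622) → (23.583,169.909) → (43.870,188.662) → (62.623,168.375) → (42.336,149.622), returning to the start.

Shape 3 is a open polyline drawn with `<path>`. Its stroke #000000 means cut at S946, F1288. After flipping Y the toolpath is (201.484,129.405) → (92.485,106.697) → (213.375,244.158).

Shape 4 is a closed polygon drawn with `<path>`. Its stroke #000000 means cut at S946, F1288. After flipping Y the toolpath is (229.065,47.412) → (98.718,252.766) → (262.639,141.444) → (227.751,239.110) → (62.979,267.035) → (128.876,119.366) → (229.065,47.412), returning to the start.

Shape 5 is a open polyline drawn with `<polyline>`. Its stroke #000000 means cut at S946, F1288. After flipping Y the toolpath is (19.719,202.899) → (231.199,147.644) → (108.016,93.350) → (213.930,249.386) → (194.787,54.703).

Shape 6 is a rectangle drawn with `<polygon>`. Its stroke #000000 means cut at S946, F1288. After flipping Y the toolpath is (49.338,175.204) → (99.372,175.204) → (99.372,84.449) → (49.338,84.449) → (49.338,175.204), returning to the start.

G21
G90
G00 X237.794 Y254.847
M3 S946
G01 X189.972 Y38.915 F1288
M5
G00 X42.336 Y149.622
M3 S946
G01 X23.583 Y169.909 F1288
G01 X43.870 Y188.662
G01 X62.623 Y168.375
G01 X42.336 Y149.622
M5
G00 X201.484 Y129.405
M3 S946
G01 X92.485 Y106.697 F1288
G01 X213.375 Y244.158
M5
G00 X229.065 Y47.412
M3 S946
G01 X98.718 Y252.766 F1288
G01 X262.639 Y141.444
G01 X227.751 Y239.110
G01 X62.979 Y267.035
G01 X128.876 Y119.366
G01 X229.065 Y47.412
M5
G00 X19.719 Y202.899
M3 S946
G01 X231.199 Y147.644 F1288
G01 X108.016 Y93.350
G01 X213.930 Y249.386
G01 X194.787 Y54.703
M5
G00 X49.338 Y175.204
M3 S946
G01 X99.372 Y175.204 F1288
G01 X99.372 Y84.449
G01 X49.338 Y84.449
G01 X49.338 Y175.204
M5
G00 X0.000 Y0.000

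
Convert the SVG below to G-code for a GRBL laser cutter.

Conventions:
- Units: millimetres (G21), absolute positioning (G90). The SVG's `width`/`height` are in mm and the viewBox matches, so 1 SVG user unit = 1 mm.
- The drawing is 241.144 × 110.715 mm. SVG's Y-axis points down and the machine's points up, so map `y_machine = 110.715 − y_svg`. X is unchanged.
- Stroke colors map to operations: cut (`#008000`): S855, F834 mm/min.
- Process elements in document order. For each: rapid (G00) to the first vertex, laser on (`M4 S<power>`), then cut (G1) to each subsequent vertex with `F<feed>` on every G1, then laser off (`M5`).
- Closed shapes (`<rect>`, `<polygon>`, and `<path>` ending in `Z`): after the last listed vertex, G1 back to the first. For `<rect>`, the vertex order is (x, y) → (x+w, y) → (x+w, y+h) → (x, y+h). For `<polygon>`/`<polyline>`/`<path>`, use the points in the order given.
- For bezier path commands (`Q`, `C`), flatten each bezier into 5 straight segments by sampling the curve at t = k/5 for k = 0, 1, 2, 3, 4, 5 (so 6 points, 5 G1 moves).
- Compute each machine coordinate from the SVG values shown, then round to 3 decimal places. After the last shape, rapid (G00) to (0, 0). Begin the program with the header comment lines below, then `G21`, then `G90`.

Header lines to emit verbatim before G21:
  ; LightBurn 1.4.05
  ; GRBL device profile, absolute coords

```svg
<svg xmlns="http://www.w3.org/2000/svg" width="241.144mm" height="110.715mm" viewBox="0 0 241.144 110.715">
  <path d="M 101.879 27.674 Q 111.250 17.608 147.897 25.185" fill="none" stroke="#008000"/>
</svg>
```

Since the viewBox matches the mm dimensions, user units are millimetres directly. The only transform is the Y-flip y_m = 110.715 − y_svg.

Shape 1 is a quadratic bezier drawn with `<path>`. Its stroke #008000 means cut at S855, F834. After flipping Y the toolpath is (101.879,83.041) → (106.718,86.362) → (113.740,88.271) → (122.944,88.769) → (134.329,87.855) → (147.897,85.530).

; LightBurn 1.4.05
; GRBL device profile, absolute coords
G21
G90
G00 X101.879 Y83.041
M4 S855
G1 X106.718 Y86.362 F834
G1 X113.740 Y88.271 F834
G1 X122.944 Y88.769 F834
G1 X134.329 Y87.855 F834
G1 X147.897 Y85.530 F834
M5
G00 X0.000 Y0.000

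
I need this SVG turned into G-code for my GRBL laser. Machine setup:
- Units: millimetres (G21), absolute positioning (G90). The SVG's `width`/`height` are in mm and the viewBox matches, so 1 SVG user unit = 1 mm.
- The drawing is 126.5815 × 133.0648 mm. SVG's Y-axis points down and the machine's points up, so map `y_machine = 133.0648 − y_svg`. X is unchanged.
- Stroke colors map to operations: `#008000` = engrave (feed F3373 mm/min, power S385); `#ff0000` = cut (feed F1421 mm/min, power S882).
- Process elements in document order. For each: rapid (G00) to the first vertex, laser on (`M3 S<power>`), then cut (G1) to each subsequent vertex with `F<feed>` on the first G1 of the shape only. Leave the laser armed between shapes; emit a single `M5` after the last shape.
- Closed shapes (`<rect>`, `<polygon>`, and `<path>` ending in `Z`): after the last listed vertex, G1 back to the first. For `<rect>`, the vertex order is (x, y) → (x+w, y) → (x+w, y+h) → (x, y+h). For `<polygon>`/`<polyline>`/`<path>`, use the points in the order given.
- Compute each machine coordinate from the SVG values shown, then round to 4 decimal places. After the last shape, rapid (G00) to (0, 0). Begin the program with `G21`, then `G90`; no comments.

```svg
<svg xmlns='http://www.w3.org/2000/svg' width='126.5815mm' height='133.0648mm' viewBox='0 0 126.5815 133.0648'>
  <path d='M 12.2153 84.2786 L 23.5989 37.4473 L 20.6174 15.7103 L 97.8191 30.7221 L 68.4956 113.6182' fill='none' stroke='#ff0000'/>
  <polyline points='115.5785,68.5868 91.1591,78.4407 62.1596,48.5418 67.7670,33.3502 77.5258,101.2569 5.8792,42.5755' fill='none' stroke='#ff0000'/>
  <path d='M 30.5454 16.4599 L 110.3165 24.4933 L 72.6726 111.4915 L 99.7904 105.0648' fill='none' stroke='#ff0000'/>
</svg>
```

G21
G90
G00 X12.2153 Y48.7862
M3 S882
G1 X23.5989 Y95.6175 F1421
G1 X20.6174 Y117.3545
G1 X97.8191 Y102.3427
G1 X68.4956 Y19.4466
G00 X115.5785 Y64.4780
M3 S882
G1 X91.1591 Y54.6241 F1421
G1 X62.1596 Y84.5230
G1 X67.7670 Y99.7146
G1 X77.5258 Y31.8079
G1 X5.8792 Y90.4893
G00 X30.5454 Y116.6049
M3 S882
G1 X110.3165 Y108.5715 F1421
G1 X72.6726 Y21.5733
G1 X99.7904 Y28.0000
M5
G00 X0.0000 Y0.0000

Since the viewBox matches the mm dimensions, user units are millimetres directly. The only transform is the Y-flip y_m = 133.0648 − y_svg.

Shape 1 is a open polyline drawn with `<path>`. Its stroke #ff0000 means cut at S882, F1421. After flipping Y the toolpath is (12.2153,48.7862) → (23.5989,95.6175) → (20.6174,117.3545) → (97.8191,102.3427) → (68.4956,19.4466).

Shape 2 is a open polyline drawn with `<polyline>`. Its stroke #ff0000 means cut at S882, F1421. After flipping Y the toolpath is (115.5785,64.4780) → (91.1591,54.6241) → (62.1596,84.5230) → (67.7670,99.7146) → (77.5258,31.8079) → (5.8792,90.4893).

Shape 3 is a open polyline drawn with `<path>`. Its stroke #ff0000 means cut at S882, F1421. After flipping Y the toolpath is (30.5454,116.6049) → (110.3165,108.5715) → (72.6726,21.5733) → (99.7904,28.0000).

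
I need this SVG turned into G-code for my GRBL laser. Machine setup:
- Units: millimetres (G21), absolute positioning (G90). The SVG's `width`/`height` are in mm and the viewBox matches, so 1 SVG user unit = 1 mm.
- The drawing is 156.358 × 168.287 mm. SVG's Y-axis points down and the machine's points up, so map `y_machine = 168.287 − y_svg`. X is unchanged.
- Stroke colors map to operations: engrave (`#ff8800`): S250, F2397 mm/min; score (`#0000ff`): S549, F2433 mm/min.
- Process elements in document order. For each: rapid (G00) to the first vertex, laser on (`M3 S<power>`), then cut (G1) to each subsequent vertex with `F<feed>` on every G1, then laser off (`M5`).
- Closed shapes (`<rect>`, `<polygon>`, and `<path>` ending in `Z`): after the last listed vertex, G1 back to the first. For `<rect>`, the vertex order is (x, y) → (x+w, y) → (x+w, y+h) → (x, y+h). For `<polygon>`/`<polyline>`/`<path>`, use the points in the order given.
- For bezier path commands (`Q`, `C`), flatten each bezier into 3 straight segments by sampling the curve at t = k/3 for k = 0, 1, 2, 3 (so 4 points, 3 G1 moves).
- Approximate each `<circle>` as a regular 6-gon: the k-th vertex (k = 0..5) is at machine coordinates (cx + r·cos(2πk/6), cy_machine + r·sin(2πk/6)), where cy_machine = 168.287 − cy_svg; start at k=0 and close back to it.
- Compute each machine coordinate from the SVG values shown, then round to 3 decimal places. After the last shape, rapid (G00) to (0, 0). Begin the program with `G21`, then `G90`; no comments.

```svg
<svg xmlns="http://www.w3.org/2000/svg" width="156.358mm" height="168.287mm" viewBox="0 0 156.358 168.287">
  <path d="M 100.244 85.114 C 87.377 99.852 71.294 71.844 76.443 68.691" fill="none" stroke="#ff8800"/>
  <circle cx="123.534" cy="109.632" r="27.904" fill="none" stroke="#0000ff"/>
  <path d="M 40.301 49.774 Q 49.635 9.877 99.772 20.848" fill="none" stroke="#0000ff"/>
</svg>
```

G21
G90
G00 X100.244 Y83.173
M3 S250
G1 X87.210 Y80.180 F2397
G1 X77.466 Y90.662 F2397
G1 X76.443 Y99.596 F2397
M5
G00 X151.438 Y58.655
M3 S549
G1 X137.486 Y82.821 F2433
G1 X109.582 Y82.821 F2433
G1 X95.630 Y58.655 F2433
G1 X109.582 Y34.489 F2433
G1 X137.486 Y34.489 F2433
G1 X151.438 Y58.655 F2433
M5
G00 X40.301 Y118.513
M3 S549
G1 X51.057 Y139.459 F2433
G1 X70.881 Y149.101 F2433
G1 X99.772 Y147.439 F2433
M5
G00 X0.000 Y0.000

viewBox `0 0 156.358 168.287` with mm width/height → 1 unit = 1 mm. Flip: y_m = 168.287 − y_svg.

**Shape 1** — `<path>` cubic bezier, stroke `#ff8800` → engrave (S250, F2397). Control points (SVG): P0=(100.244,85.114), P1=(87.377,99.852), P2=(71.294,71.844), P3=(76.443,68.691); sampled at t=k/3. Machine vertices: (100.244,83.173) → (87.210,80.180) → (77.466,90.662) → (76.443,99.596). Open path.

**Shape 2** — `<circle>` circle, stroke `#0000ff` → score (S549, F2433). Machine vertices: (151.438,58.655) → (137.486,82.821) → (109.582,82.821) → (95.630,58.655) → (109.582,34.489) → (137.486,34.489) → (151.438,58.655). Closed: final G1 returns to the first vertex.

**Shape 3** — `<path>` quadratic bezier, stroke `#0000ff` → score (S549, F2433). Control points (SVG): P0=(40.301,49.774), P1=(49.635,9.877), P2=(99.772,20.848); sampled at t=k/3. Machine vertices: (40.301,118.513) → (51.057,139.459) → (70.881,149.101) → (99.772,147.439). Open path.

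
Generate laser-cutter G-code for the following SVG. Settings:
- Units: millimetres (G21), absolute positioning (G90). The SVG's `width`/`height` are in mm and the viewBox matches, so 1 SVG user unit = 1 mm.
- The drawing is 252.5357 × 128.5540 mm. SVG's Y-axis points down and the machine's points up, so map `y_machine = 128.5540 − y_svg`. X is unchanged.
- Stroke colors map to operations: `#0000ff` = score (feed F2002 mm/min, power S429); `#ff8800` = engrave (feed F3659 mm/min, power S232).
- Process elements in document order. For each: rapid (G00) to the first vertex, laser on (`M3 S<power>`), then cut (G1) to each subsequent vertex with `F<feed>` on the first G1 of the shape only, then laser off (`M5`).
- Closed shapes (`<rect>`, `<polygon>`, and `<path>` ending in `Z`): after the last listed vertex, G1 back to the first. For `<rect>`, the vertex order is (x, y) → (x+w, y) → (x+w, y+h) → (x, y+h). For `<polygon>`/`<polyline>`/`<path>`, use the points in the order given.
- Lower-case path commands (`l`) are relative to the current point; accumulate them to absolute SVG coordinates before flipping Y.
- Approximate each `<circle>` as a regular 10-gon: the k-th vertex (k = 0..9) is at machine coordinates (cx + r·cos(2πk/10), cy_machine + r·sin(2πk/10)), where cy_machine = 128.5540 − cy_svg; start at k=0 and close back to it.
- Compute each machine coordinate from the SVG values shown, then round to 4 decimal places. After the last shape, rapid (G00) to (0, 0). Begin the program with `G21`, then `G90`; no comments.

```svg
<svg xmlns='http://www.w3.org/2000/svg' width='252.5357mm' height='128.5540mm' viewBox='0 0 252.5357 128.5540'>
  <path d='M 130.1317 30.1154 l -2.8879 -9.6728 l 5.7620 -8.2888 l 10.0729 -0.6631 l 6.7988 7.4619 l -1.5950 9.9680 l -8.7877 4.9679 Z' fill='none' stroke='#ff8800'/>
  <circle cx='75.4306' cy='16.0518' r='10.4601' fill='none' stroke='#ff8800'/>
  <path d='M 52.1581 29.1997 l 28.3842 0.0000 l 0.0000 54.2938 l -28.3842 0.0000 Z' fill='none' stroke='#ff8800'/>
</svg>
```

G21
G90
G00 X130.1317 Y98.4386
M3 S232
G1 X127.2438 Y108.1114 F3659
G1 X133.0058 Y116.4002
G1 X143.0787 Y117.0633
G1 X149.8775 Y109.6014
G1 X148.2825 Y99.6334
G1 X139.4948 Y94.6655
G1 X130.1317 Y98.4386
M5
G00 X85.8907 Y112.5022
M3 S232
G1 X83.8930 Y118.6505 F3659
G1 X78.6629 Y122.4503
G1 X72.1983 Y122.4503
G1 X66.9682 Y118.6505
G1 X64.9705 Y112.5022
G1 X66.9682 Y106.3539
G1 X72.1983 Y102.5541
G1 X78.6629 Y102.5541
G1 X83.8930 Y106.3539
G1 X85.8907 Y112.5022
M5
G00 X52.1581 Y99.3543
M3 S232
G1 X80.5423 Y99.3543 F3659
G1 X80.5423 Y45.0605
G1 X52.1581 Y45.0605
G1 X52.1581 Y99.3543
M5
G00 X0.0000 Y0.0000

viewBox `0 0 252.5357 128.5540` with mm width/height → 1 unit = 1 mm. Flip: y_m = 128.5540 − y_svg.

**Shape 1** — `<path>` regular polygon, stroke `#ff8800` → engrave (S232, F3659). Machine vertices: (130.1317,98.4386) → (127.2438,108.1114) → (133.0058,116.4002) → (143.0787,117.0633) → (149.8775,109.6014) → (148.2825,99.6334) → (139.4948,94.6655) → (130.1317,98.4386). Closed: final G1 returns to the first vertex.

**Shape 2** — `<circle>` circle, stroke `#ff8800` → engrave (S232, F3659). Machine vertices: (85.8907,112.5022) → (83.8930,118.6505) → (78.6629,122.4503) → (72.1983,122.4503) → (66.9682,118.6505) → (64.9705,112.5022) → (66.9682,106.3539) → (72.1983,102.5541) → (78.6629,102.5541) → (83.8930,106.3539) → (85.8907,112.5022). Closed: final G1 returns to the first vertex.

**Shape 3** — `<path>` rectangle, stroke `#ff8800` → engrave (S232, F3659). Machine vertices: (52.1581,99.3543) → (80.5423,99.3543) → (80.5423,45.0605) → (52.1581,45.0605) → (52.1581,99.3543). Closed: final G1 returns to the first vertex.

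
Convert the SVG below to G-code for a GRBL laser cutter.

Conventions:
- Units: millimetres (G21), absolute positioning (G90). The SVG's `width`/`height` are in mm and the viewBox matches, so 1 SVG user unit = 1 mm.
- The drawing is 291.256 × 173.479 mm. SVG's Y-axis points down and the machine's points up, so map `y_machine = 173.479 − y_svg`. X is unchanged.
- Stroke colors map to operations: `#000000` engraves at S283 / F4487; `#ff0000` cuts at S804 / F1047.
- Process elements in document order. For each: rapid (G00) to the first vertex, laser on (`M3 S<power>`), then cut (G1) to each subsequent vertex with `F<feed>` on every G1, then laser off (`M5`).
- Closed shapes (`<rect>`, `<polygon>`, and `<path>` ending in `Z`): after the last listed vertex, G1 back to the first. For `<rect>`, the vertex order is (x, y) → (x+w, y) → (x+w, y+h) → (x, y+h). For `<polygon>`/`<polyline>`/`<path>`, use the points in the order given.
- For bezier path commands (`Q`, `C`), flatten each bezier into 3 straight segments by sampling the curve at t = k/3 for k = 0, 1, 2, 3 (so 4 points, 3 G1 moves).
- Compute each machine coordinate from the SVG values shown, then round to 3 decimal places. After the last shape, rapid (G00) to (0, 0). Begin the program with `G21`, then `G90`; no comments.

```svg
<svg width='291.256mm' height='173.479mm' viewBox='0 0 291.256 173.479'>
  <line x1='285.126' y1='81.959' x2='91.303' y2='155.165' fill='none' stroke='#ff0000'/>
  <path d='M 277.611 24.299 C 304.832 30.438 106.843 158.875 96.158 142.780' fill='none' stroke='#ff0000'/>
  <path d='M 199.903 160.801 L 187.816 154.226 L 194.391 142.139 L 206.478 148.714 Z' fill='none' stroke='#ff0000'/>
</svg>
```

G21
G90
G00 X285.126 Y91.520
M3 S804
G1 X91.303 Y18.314 F1047
M5
G00 X277.611 Y149.180
M3 S804
G1 X245.040 Y112.158 F1047
G1 X153.999 Y52.899 F1047
G1 X96.158 Y30.699 F1047
M5
G00 X199.903 Y12.678
M3 S804
G1 X187.816 Y19.253 F1047
G1 X194.391 Y31.340 F1047
G1 X206.478 Y24.765 F1047
G1 X199.903 Y12.678 F1047
M5
G00 X0.000 Y0.000

Since the viewBox matches the mm dimensions, user units are millimetres directly. The only transform is the Y-flip y_m = 173.479 − y_svg.

Shape 1 is a line segment drawn with `<line>`. Its stroke #ff0000 means cut at S804, F1047. After flipping Y the toolpath is (285.126,91.520) → (91.303,18.314).

Shape 2 is a cubic bezier drawn with `<path>`. Its stroke #ff0000 means cut at S804, F1047. After flipping Y the toolpath is (277.611,149.180) → (245.040,112.158) → (153.999,52.899) → (96.158,30.699).

Shape 3 is a regular polygon drawn with `<path>`. Its stroke #ff0000 means cut at S804, F1047. After flipping Y the toolpath is (199.903,12.678) → (187.816,19.253) → (194.391,31.340) → (206.478,24.765) → (199.903,12.678), returning to the start.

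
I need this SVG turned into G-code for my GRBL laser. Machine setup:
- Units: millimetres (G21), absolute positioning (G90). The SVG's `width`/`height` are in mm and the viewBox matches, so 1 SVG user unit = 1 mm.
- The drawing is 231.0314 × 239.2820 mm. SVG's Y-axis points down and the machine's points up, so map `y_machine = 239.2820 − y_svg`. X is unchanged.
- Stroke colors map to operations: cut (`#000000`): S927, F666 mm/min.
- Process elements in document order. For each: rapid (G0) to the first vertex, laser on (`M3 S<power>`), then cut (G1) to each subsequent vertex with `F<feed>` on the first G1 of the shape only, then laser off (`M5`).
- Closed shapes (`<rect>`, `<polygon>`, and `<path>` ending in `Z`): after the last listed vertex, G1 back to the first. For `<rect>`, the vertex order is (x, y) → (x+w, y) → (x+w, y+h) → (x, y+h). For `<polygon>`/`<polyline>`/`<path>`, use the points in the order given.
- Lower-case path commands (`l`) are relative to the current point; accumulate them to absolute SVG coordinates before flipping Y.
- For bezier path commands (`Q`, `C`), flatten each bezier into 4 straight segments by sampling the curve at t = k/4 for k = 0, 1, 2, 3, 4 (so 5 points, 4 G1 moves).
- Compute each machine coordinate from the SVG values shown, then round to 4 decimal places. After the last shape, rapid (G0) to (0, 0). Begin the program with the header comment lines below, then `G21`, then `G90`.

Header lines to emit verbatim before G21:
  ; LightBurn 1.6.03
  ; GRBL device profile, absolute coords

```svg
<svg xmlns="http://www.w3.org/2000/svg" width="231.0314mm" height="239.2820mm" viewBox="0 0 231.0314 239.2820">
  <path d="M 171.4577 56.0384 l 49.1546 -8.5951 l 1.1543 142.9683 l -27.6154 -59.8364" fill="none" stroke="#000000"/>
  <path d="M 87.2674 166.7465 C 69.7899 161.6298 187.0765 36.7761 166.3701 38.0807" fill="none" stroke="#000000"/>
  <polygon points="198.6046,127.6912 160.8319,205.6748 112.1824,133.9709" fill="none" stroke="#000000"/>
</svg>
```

; LightBurn 1.6.03
; GRBL device profile, absolute coords
G21
G90
G0 X171.4577 Y183.2436
M3 S927
G1 X220.6123 Y191.8387 F666
G1 X221.7666 Y48.8704
G1 X194.1512 Y108.7068
M5
G0 X87.2674 Y72.5355
M3 S927
G1 X95.1657 Y94.9816 F666
G1 X128.0296 Y139.2764
G1 X160.2880 Y182.3672
G1 X166.3701 Y201.2013
M5
G0 X198.6046 Y111.5908
M3 S927
G1 X160.8319 Y33.6072 F666
G1 X112.1824 Y105.3111
G1 X198.6046 Y111.5908
M5
G0 X0.0000 Y0.0000

viewBox `0 0 231.0314 239.2820` with mm width/height → 1 unit = 1 mm. Flip: y_m = 239.2820 − y_svg.

**Shape 1** — `<path>` open polyline, stroke `#000000` → cut (S927, F666). Machine vertices: (171.4577,183.2436) → (220.6123,191.8387) → (221.7666,48.8704) → (194.1512,108.7068). Open path.

**Shape 2** — `<path>` cubic bezier, stroke `#000000` → cut (S927, F666). Control points (SVG): P0=(87.2674,166.7465), P1=(69.7899,161.6298), P2=(187.0765,36.7761), P3=(166.3701,38.0807); sampled at t=k/4. Machine vertices: (87.2674,72.5355) → (95.1657,94.9816) → (128.0296,139.2764) → (160.2880,182.3672) → (166.3701,201.2013). Open path.

**Shape 3** — `<polygon>` regular polygon, stroke `#000000` → cut (S927, F666). Machine vertices: (198.6046,111.5908) → (160.8319,33.6072) → (112.1824,105.3111) → (198.6046,111.5908). Closed: final G1 returns to the first vertex.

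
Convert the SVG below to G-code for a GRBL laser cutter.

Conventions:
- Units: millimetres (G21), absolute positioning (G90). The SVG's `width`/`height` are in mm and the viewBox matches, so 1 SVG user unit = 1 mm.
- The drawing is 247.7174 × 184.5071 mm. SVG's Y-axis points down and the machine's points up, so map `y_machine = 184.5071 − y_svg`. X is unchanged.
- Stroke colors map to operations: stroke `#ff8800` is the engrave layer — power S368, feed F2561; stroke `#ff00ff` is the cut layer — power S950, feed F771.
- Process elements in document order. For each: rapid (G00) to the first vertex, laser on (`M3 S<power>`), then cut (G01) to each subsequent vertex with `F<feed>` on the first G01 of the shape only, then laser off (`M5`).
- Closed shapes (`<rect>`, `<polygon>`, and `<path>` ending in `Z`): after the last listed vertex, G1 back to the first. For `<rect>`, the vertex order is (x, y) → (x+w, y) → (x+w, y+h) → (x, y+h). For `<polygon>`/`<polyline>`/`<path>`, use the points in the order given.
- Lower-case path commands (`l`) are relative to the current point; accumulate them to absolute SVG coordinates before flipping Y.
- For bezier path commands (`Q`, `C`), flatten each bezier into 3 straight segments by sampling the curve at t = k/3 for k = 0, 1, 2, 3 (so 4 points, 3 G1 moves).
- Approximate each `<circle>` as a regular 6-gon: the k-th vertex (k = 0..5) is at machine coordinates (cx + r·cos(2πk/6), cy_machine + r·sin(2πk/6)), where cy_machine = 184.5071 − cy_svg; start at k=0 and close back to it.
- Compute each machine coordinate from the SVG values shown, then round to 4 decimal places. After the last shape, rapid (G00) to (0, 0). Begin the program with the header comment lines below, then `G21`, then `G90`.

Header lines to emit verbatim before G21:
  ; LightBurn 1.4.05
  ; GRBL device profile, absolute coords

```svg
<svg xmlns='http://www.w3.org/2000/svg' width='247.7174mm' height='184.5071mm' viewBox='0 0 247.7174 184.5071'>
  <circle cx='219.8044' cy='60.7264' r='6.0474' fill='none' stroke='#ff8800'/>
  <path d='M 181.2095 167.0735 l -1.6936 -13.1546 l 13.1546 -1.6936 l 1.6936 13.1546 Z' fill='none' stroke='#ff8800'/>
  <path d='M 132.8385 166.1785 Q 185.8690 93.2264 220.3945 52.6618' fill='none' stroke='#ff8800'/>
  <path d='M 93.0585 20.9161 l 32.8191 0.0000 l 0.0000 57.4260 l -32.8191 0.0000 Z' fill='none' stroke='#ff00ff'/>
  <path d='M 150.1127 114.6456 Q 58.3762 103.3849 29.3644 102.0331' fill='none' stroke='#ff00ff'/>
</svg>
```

Since the viewBox matches the mm dimensions, user units are millimetres directly. The only transform is the Y-flip y_m = 184.5071 − y_svg.

Shape 1 is a circle drawn with `<circle>`. Its stroke #ff8800 means engrave at S368, F2561. After flipping Y the toolpath is (225.8518,123.7807) → (222.8281,129.0179) → (216.7807,129.0179) → (213.7570,123.7807) → (216.7807,118.5435) → (222.8281,118.5435) → (225.8518,123.7807), returning to the start.

Shape 2 is a regular polygon drawn with `<path>`. Its stroke #ff8800 means engrave at S368, F2561. After flipping Y the toolpath is (181.2095,17.4336) → (179.5159,30.5882) → (192.6705,32.2818) → (194.3641,19.1272) → (181.2095,17.4336), returning to the start.

Shape 3 is a quadratic bezier drawn with `<path>`. Its stroke #ff8800 means engrave at S368, F2561. After flipping Y the toolpath is (132.8385,18.3286) → (166.1361,63.3647) → (195.3214,101.2036) → (220.3945,131.8453).

Shape 4 is a rectangle drawn with `<path>`. Its stroke #ff00ff means cut at S950, F771. After flipping Y the toolpath is (93.0585,163.5910) → (125.8776,163.5910) → (125.8776,106.1650) → (93.0585,106.1650) → (93.0585,163.5910), returning to the start.

Shape 5 is a quadratic bezier drawn with `<path>`. Its stroke #ff00ff means cut at S950, F771. After flipping Y the toolpath is (150.1127,69.8615) → (95.9244,76.2676) → (55.6750,80.4718) → (29.3644,82.4740).

; LightBurn 1.4.05
; GRBL device profile, absolute coords
G21
G90
G00 X225.8518 Y123.7807
M3 S368
G01 X222.8281 Y129.0179 F2561
G01 X216.7807 Y129.0179
G01 X213.7570 Y123.7807
G01 X216.7807 Y118.5435
G01 X222.8281 Y118.5435
G01 X225.8518 Y123.7807
M5
G00 X181.2095 Y17.4336
M3 S368
G01 X179.5159 Y30.5882 F2561
G01 X192.6705 Y32.2818
G01 X194.3641 Y19.1272
G01 X181.2095 Y17.4336
M5
G00 X132.8385 Y18.3286
M3 S368
G01 X166.1361 Y63.3647 F2561
G01 X195.3214 Y101.2036
G01 X220.3945 Y131.8453
M5
G00 X93.0585 Y163.5910
M3 S950
G01 X125.8776 Y163.5910 F771
G01 X125.8776 Y106.1650
G01 X93.0585 Y106.1650
G01 X93.0585 Y163.5910
M5
G00 X150.1127 Y69.8615
M3 S950
G01 X95.9244 Y76.2676 F771
G01 X55.6750 Y80.4718
G01 X29.3644 Y82.4740
M5
G00 X0.0000 Y0.0000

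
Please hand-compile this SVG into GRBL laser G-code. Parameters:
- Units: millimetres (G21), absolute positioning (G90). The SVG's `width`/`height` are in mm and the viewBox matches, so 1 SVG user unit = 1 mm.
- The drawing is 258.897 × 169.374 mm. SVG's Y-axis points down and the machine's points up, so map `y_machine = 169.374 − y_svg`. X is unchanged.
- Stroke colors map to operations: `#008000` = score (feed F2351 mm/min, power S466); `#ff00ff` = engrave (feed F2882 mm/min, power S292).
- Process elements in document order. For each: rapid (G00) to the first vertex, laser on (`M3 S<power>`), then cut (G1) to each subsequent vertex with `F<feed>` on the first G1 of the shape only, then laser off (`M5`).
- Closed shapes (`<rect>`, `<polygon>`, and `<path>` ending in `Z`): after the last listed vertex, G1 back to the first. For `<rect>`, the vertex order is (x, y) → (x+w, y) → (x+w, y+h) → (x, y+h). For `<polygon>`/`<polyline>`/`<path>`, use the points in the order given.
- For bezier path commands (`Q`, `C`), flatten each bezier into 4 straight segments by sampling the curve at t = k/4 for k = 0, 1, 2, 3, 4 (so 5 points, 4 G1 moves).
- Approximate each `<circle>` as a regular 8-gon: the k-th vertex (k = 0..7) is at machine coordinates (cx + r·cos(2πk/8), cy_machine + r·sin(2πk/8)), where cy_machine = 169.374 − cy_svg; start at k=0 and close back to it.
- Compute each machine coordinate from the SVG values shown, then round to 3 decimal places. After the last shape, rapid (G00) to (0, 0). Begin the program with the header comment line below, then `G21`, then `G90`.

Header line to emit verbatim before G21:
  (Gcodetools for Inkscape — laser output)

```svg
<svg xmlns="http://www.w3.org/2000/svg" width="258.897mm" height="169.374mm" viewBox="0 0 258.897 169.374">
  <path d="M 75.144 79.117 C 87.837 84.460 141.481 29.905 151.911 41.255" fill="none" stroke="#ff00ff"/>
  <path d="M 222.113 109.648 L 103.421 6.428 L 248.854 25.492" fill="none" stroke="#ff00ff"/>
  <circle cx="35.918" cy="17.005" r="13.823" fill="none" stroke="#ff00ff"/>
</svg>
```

(Gcodetools for Inkscape — laser output)
G21
G90
G00 X75.144 Y90.257
M3 S292
G1 X91.027 Y95.515 F2882
G1 X114.376 Y111.441
G1 X137.301 Y126.240
G1 X151.911 Y128.119
M5
G00 X222.113 Y59.726
M3 S292
G1 X103.421 Y162.946 F2882
G1 X248.854 Y143.882
M5
G00 X49.741 Y152.369
M3 S292
G1 X45.692 Y162.143 F2882
G1 X35.918 Y166.192
G1 X26.144 Y162.143
G1 X22.095 Y152.369
G1 X26.144 Y142.595
G1 X35.918 Y138.546
G1 X45.692 Y142.595
G1 X49.741 Y152.369
M5
G00 X0.000 Y0.000

1 u = 1 mm; y_m = 169.374 − y.

[1] `<path>` cubic bezier, #ff00ff→engrave S292 F2882: (75.144,90.257) → (91.027,95.515) → (114.376,111.441) → (137.301,126.240) → (151.911,128.119)

[2] `<path>` open polyline, #ff00ff→engrave S292 F2882: (222.113,59.726) → (103.421,162.946) → (248.854,143.882)

[3] `<circle>` circle, #ff00ff→engrave S292 F2882: (49.741,152.369) → (45.692,162.143) → (35.918,166.192) → (26.144,162.143) → (22.095,152.369) → (26.144,142.595) → (35.918,138.546) → (45.692,142.595) → (49.741,152.369) (closed)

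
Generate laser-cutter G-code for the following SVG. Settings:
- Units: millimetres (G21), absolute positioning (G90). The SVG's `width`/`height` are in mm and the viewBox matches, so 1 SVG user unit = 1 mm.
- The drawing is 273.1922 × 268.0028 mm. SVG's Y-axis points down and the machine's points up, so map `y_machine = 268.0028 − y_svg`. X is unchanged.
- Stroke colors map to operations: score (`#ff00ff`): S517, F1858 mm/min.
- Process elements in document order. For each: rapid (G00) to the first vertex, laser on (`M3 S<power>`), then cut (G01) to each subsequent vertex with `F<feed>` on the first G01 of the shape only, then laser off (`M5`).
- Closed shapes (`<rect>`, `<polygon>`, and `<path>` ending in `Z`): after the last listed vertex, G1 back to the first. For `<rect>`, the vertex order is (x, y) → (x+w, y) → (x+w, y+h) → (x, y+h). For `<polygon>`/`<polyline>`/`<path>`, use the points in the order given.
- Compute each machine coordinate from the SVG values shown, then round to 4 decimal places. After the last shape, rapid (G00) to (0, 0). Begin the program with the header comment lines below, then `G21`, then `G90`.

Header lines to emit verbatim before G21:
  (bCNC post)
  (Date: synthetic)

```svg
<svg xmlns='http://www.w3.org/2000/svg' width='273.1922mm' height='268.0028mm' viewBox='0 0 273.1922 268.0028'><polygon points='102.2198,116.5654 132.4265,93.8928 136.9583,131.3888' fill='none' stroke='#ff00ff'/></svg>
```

viewBox `0 0 273.1922 268.0028` with mm width/height → 1 unit = 1 mm. Flip: y_m = 268.0028 − y_svg.

**Shape 1** — `<polygon>` regular polygon, stroke `#ff00ff` → score (S517, F1858). Machine vertices: (102.2198,151.4374) → (132.4265,174.1100) → (136.9583,136.6140) → (102.2198,151.4374). Closed: final G1 returns to the first vertex.

(bCNC post)
(Date: synthetic)
G21
G90
G00 X102.2198 Y151.4374
M3 S517
G01 X132.4265 Y174.1100 F1858
G01 X136.9583 Y136.6140
G01 X102.2198 Y151.4374
M5
G00 X0.0000 Y0.0000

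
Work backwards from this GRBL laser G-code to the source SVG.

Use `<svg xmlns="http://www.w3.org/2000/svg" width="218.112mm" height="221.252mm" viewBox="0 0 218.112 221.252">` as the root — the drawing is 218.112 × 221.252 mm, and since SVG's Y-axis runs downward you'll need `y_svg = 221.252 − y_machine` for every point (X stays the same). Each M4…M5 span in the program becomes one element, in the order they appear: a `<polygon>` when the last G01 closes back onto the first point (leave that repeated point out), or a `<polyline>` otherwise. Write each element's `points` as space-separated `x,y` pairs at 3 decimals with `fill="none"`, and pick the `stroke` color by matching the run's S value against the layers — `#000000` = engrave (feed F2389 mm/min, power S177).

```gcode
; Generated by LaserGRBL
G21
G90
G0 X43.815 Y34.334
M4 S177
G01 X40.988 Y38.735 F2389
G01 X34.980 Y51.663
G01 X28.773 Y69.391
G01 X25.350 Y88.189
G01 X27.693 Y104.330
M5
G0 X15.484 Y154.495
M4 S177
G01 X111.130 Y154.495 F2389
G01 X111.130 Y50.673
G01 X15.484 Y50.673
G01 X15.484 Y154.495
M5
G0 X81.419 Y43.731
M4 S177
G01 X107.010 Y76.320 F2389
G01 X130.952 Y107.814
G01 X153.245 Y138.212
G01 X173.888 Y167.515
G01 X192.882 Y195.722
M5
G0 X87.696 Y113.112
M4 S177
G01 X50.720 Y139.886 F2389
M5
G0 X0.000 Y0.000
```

<svg xmlns="http://www.w3.org/2000/svg" width="218.112mm" height="221.252mm" viewBox="0 0 218.112 221.252">
  <polyline points="43.815,186.918 40.988,182.517 34.980,169.589 28.773,151.861 25.350,133.063 27.693,116.922" fill="none" stroke="#000000"/>
  <polygon points="15.484,66.757 111.130,66.757 111.130,170.579 15.484,170.579" fill="none" stroke="#000000"/>
  <polyline points="81.419,177.521 107.010,144.932 130.952,113.438 153.245,83.040 173.888,53.737 192.882,25.530" fill="none" stroke="#000000"/>
  <polyline points="87.696,108.140 50.720,81.366" fill="none" stroke="#000000"/>
</svg>

Machine Y-up, SVG Y-down with viewBox height 221.252, so y_svg = 221.252 − y_machine; X carries over. Every run uses S177, so all elements get stroke `#000000` (engrave).

Run 1: The run is open, so emit a `<polyline>` with points (Y-flipped): 43.815,186.918 40.988,182.517 34.980,169.589 28.773,151.861 25.350,133.063 27.693,116.922.

Run 2: The run returns to its start, so emit a `<polygon>` with points (Y-flipped): 15.484,66.757 111.130,66.757 111.130,170.579 15.484,170.579.

Run 3: The run is open, so emit a `<polyline>` with points (Y-flipped): 81.419,177.521 107.010,144.932 130.952,113.438 153.245,83.040 173.888,53.737 192.882,25.530.

Run 4: The run is open, so emit a `<polyline>` with points (Y-flipped): 87.696,108.140 50.720,81.366.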